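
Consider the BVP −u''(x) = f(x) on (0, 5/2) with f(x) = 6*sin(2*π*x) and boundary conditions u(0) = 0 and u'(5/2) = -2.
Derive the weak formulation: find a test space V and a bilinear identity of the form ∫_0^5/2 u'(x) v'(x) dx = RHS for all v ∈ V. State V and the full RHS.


V = {v ∈ H^1(0, 5/2) : v(0) = 0} (test functions vanish at x = 0 where u is specified); weak form: ∫_0^5/2 u'v' dx = ∫_0^5/2 (6*sin(2*π*x)) v dx − 2·v(5/2) for all v ∈ V.

Multiply both sides by a test function v and integrate from 0 to 5/2:
  ∫_0^5/2 −u''(x) v(x) dx = ∫_0^5/2 f(x) v(x) dx.
Integrate the LHS by parts once:
  ∫_0^5/2 −u'' v dx = −[u'(x) v(x)]_0^5/2 + ∫_0^5/2 u'(x) v'(x) dx.
Thus ∫_0^5/2 u'(x) v'(x) dx = ∫_0^5/2 f(x) v(x) dx + [u'(x) v(x)]_0^5/2.
Choose V so that boundary terms are either known or forced to vanish.
Mixed BC: u(0) = 0 (Dirichlet) and u'(5/2) = -2 (Neumann). Define V = {v ∈ H^1(0, 5/2) : v(0) = 0}. Then [u' v]_0^5/2 = u'(5/2)·v(5/2) − u'(0)·0 = − 2·v(5/2).
Weak formulation: find u (satisfying any essential BC) such that ∫_0^5/2 u'(x) v'(x) dx = ∫_0^5/2 f v dx − 2·v(5/2) for all v ∈ V (Dirichlet at 0 absorbed into V; Neumann datum at x = 5/2 contributes the boundary term).
Substituting f(x) = 6*sin(2*π*x), the right-hand side is ∫_0^5/2 (6*sin(2*π*x)) v dx − 2·v(5/2).


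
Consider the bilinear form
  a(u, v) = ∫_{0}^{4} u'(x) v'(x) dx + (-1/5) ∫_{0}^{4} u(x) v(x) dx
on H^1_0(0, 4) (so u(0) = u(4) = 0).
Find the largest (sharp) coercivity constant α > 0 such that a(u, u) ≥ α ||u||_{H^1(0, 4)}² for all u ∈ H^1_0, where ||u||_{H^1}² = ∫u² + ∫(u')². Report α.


α = (-16/5 + π^2)/(π^2 + 16)

Coercivity of a(·,·) on H^1_0(0, 4) means a(u, u) ≥ α ||u||_{H^1}² for every u ∈ H^1_0.
The interval has length L = 4, and Poincaré/coercivity depend only on L. Here a(u, u) = ∫(u')² + (-1/5)·∫u².
Here c = -1/5 < 0 with |c| < (π/L)² = π^2/16, so coercivity still holds. The condition a(u,u) ≥ α||u||_{H^1}² reads (1−α)∫(u')² ≥ (α−c)∫u². Any admissible α is ≤ 1 (rapidly oscillating u have ∫u²/∫(u')² → 0), and α = 1 would force 0 ≥ (1−c)∫u², impossible since c < 1; so 1−α > 0. By the sharp Poincaré inequality on H^1_0 of an interval of length L, ∫(u')² ≥ (π/L)²∫u² with equality for the first sine mode sin(π(x−x₀)/L) (x₀ the left endpoint), so the inequality holds for all u iff (1−α)(π/L)² ≥ α − c, i.e. α ≤ ((π/L)² + c)/((π/L)² + 1) = (1 + c(L/π)²)/(1 + (L/π)²). (Direct route, valid since c ≤ 0: Poincaré gives c∫u² ≥ c(L/π)²∫(u')², so a(u,u) ≥ (1 + c(L/π)²)∫(u')², while ||u||_{H^1}² ≤ (1 + (L/π)²)∫(u')²; dividing yields the same α.) With (π/L)² = π^2/16 and c = -1/5, the largest admissible constant is α = ((π/L)² + c)/((π/L)² + 1).
Simplifying, α = (-16/5 + π^2)/(π^2 + 16).


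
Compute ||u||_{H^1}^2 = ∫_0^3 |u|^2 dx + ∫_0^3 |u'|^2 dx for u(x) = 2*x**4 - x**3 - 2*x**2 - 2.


||u||_{H^1}^2 = 1110027/70

The H^1 norm (squared) on an interval (0, L) is
  ||u||_{H^1}^2 = ∫_0^L u(x)^2 dx + ∫_0^L u'(x)^2 dx.
Compute u'(x) = 8*x**3 - 3*x**2 - 4*x.
Then u(x)^2 = 4*x**8 - 4*x**7 - 7*x**6 + 4*x**5 - 4*x**4 + 4*x**3 + 8*x**2 + 4 and u'(x)^2 = 64*x**6 - 48*x**5 - 55*x**4 + 24*x**3 + 16*x**2.
Integrate each monomial from 0 to 3 using ∫_0^3 c·x^n dx = c·3^(n+1)/(n+1):
  ∫_0^3 u(x)^2 dx = ∫_0^3 (4*x^8 - 4*x^7 - 7*x^6 + 4*x^5 - 4*x^4 + 4*x^3 + 8*x^2 + 4) dx. Term by term:
    ∫_0^3 4*x^8 dx = 8748;  ∫_0^3 -4*x^7 dx = -6561/2;  ∫_0^3 -7*x^6 dx = -2187;
    ∫_0^3 4*x^5 dx = 486;  ∫_0^3 -4*x^4 dx = -972/5;  ∫_0^3 4*x^3 dx = 81;
    ∫_0^3 8*x^2 dx = 72;  ∫_0^3 4 dx = 12.
  Sum: 8748 − 6561/2 − 2187 + 486 − 972/5 + 81 + 72 + 12 = 37371/10.
  ∫_0^3 u'(x)^2 dx = ∫_0^3 (64*x^6 - 48*x^5 - 55*x^4 + 24*x^3 + 16*x^2) dx. Term by term:
    ∫_0^3 64*x^6 dx = 139968/7;  ∫_0^3 -48*x^5 dx = -5832;  ∫_0^3 -55*x^4 dx = -2673;
    ∫_0^3 24*x^3 dx = 486;  ∫_0^3 16*x^2 dx = 144.
  Sum: 139968/7 − 5832 − 2673 + 486 + 144 = 84843/7.
Adding: ||u||_{H^1}^2 = 37371/10 + 84843/7 = 1110027/70.


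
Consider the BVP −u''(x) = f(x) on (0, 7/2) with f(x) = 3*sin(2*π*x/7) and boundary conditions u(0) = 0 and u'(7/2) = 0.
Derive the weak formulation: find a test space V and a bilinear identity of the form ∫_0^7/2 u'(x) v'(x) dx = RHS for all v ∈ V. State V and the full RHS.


V = {v ∈ H^1(0, 7/2) : v(0) = 0} (test functions vanish at x = 0 where u is specified); weak form: ∫_0^7/2 u'v' dx = ∫_0^7/2 (3*sin(2*π*x/7)) v dx for all v ∈ V.

Multiply both sides by a test function v and integrate from 0 to 7/2:
  ∫_0^7/2 −u''(x) v(x) dx = ∫_0^7/2 f(x) v(x) dx.
Integrate the LHS by parts once:
  ∫_0^7/2 −u'' v dx = −[u'(x) v(x)]_0^7/2 + ∫_0^7/2 u'(x) v'(x) dx.
Thus ∫_0^7/2 u'(x) v'(x) dx = ∫_0^7/2 f(x) v(x) dx + [u'(x) v(x)]_0^7/2.
Choose V so that boundary terms are either known or forced to vanish.
Mixed BC: u(0) = 0 (Dirichlet) and u'(7/2) = 0 (Neumann). Define V = {v ∈ H^1(0, 7/2) : v(0) = 0}. Then [u' v]_0^7/2 = u'(7/2)·v(7/2) − u'(0)·0 = 0.
Weak formulation: find u (satisfying any essential BC) such that ∫_0^7/2 u'(x) v'(x) dx = ∫_0^7/2 f v dx for all v ∈ V (Dirichlet at 0 absorbed into V; the Neumann datum at x = 7/2 is zero, so no boundary term remains).
Substituting f(x) = 3*sin(2*π*x/7), the right-hand side is ∫_0^7/2 (3*sin(2*π*x/7)) v dx.


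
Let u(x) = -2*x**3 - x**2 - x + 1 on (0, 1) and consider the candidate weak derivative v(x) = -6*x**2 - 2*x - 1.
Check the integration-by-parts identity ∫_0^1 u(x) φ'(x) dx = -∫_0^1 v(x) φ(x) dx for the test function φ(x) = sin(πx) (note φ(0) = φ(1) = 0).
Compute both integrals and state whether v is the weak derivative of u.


LHS = -24/π^3 + 10/π, RHS = -24/π^3 + 10/π. Yes, v = u' weakly.

u(x) = -2*x**3 - x**2 - x + 1, classical derivative u'(x) = -6*x**2 - 2*x - 1.
φ(x) = sin(πx), so φ'(x) = π*cos(π*x).
Note φ(0) = φ(1) = 0, so the boundary term u·φ vanishes.
LHS = ∫_0^1 u(x) φ'(x) dx = ∫_0^1 (-2*π*x^3*cos(π*x) - π*x^2*cos(π*x) - π*x*cos(π*x) + π*cos(π*x)) dx. Term by term:
  ∫_0^1 π*cos(π*x) dx = 0;  ∫_0^1 -π*x*cos(π*x) dx = 2/π;  ∫_0^1 -π*x^2*cos(π*x) dx = 2/π;
  ∫_0^1 -2*π*x^3*cos(π*x) dx = -24/π^3 + 6/π.
Sum: 0 + 2/π + 2/π + -24/π^3 + 6/π = -24/π^3 + 10/π.
So LHS = -24/π^3 + 10/π.
∫_0^1 v(x) φ(x) dx = ∫_0^1 (-6*x^2*sin(π*x) - 2*x*sin(π*x) - sin(π*x)) dx. Term by term:
  ∫_0^1 -sin(π*x) dx = -2/π;  ∫_0^1 -6*x^2*sin(π*x) dx = -6/π + 24/π^3;  ∫_0^1 -2*x*sin(π*x) dx = -2/π.
Sum: -2/π + -6/π + 24/π^3 − 2/π = -10/π + 24/π^3.
So RHS = -∫_0^1 v(x) φ(x) dx = -24/π^3 + 10/π.
LHS = RHS, so the identity holds for this test φ.
Moreover u is smooth here and v(x) = u'(x) = -6*x**2 - 2*x - 1 pointwise, so the identity holds for every test function. Hence v is the weak derivative of u.


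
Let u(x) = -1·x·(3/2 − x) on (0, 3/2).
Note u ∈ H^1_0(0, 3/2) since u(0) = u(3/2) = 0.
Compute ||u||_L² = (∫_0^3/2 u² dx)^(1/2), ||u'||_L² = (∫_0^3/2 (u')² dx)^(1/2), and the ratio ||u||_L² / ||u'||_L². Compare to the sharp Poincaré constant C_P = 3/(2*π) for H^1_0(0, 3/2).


||u||_L² / ||u'||_L² = 3*sqrt(10)/20 < C_P = 3/(2*π).

u(x) = -1·x·(3/2 − x), so u'(x) = 2*x - 3/2.
u(x) = -1·x·(3/2 − x) vanishes at x = 0 and x = 3/2, so u ∈ H^1_0(0, 3/2). Differentiate via the product rule and integrate the resulting polynomials term by term.
  ∫_0^3/2 u² dx = ∫_0^3/2 (x^4 - 3*x^3 + 9*x^2/4) dx. Term by term:
    ∫_0^3/2 x^4 dx = 243/160;  ∫_0^3/2 -3*x^3 dx = -243/64;  ∫_0^3/2 9*x^2/4 dx = 81/32.
  Sum: 243/160 − 243/64 + 81/32 = 81/320.
  ∫_0^3/2 (u')² dx = ∫_0^3/2 (4*x^2 - 6*x + 9/4) dx. Term by term:
    ∫_0^3/2 4*x^2 dx = 9/2;  ∫_0^3/2 -6*x dx = -27/4;  ∫_0^3/2 9/4 dx = 27/8.
  Sum: 9/2 − 27/4 + 27/8 = 9/8.
∫_0^3/2 u² dx = 81/320, so ||u||_L² = 9*sqrt(5)/40.
∫_0^3/2 (u')² dx = 9/8, so ||u'||_L² = 3*sqrt(2)/4.
Ratio ||u||_L² / ||u'||_L² = 3*sqrt(10)/20.
Sharp Poincaré constant on H^1_0(0, 3/2) is C_P = L/π = 3/(2*π), achieved by sin(2*π/3·x).
A polynomial bump cannot attain the sharp Poincaré constant (only the first sine eigenfunction does), so the ratio is strictly less than C_P, consistent with ||u||_L² ≤ C_P ||u'||_L².


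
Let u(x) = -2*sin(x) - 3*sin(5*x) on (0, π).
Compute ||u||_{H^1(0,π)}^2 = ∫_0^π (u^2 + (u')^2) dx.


||u||_{H^1(0,π)}^2 = 121*π

u'(x) = -2*cos(x) - 15*cos(5*x).
Expand u² and (u')² and integrate term by term on (0, π), using: for integers n ≥ 1, ∫_0^π sin²(nx) dx = ∫_0^π cos²(nx) dx = π/2; for n ≠ n', ∫_0^π sin(nx)sin(n'x) dx = ∫_0^π cos(nx)cos(n'x) dx = 0; and by product-to-sum, ∫_0^π sin(nx)cos(n'x) dx = ½∫_0^π [sin((n+n')x) + sin((n−n')x)] dx, which is 0 when n+n' is even and 2n/(n²−n'²) when n+n' is odd (it need not vanish on (0, π)).
  u² squared terms: (-3)²·∫sin(5x)² dx = 9·π/2 = 9*π/2;  (-2)²·∫sin(x)² dx = 4·π/2 = 2*π.
  u² cross terms: 2·(-3)·(-2)·∫sin(5x)·sin(x) dx = 12·(0) = 0.
  So ∫_0^π u² dx = 9*π/2 + 2*π + 0 = 13*π/2.
  (u')² squared terms: (-15)²·∫cos(5x)² dx = 225·π/2 = 225*π/2;  (-2)²·∫cos(x)² dx = 4·π/2 = 2*π.
  (u')² cross terms: 2·(-15)·(-2)·∫cos(5x)·cos(x) dx = 60·(0) = 0.
  So ∫_0^π (u')² dx = 225*π/2 + 2*π + 0 = 229*π/2.
||u||_{H^1}^2 = (13*π/2) + (229*π/2) = 121*π.


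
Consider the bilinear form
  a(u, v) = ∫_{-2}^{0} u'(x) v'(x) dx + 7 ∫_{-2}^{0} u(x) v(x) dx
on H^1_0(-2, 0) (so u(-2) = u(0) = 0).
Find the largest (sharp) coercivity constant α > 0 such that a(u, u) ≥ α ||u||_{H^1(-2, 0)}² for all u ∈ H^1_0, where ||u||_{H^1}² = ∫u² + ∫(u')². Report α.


α = 1

Coercivity of a(·,·) on H^1_0(-2, 0) means a(u, u) ≥ α ||u||_{H^1}² for every u ∈ H^1_0.
The interval has length L = 2, and Poincaré/coercivity depend only on L. Here a(u, u) = ∫(u')² + (7)·∫u².
Here c = 7 ≥ 1, so a(u,u) = ∫(u')² + c∫u² ≥ ∫(u')² + ∫u² = ||u||_{H^1}², i.e. α = 1 works. No larger α is possible: a(u,u) ≥ α||u||_{H^1}² means (1−α)∫(u')² ≥ (α−c)∫u², and for the modes u_n = sin(nπ(x−x₀)/L) (x₀ the left endpoint) one has ∫u_n²/∫(u_n')² = (L/(nπ))² → 0, so a(u_n,u_n)/||u_n||_{H^1}² → 1. Hence the optimal constant is α = 1.
Therefore α = 1.


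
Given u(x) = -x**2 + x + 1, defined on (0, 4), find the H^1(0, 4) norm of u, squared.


||u||_{H^1}^2 = 664/5

The H^1 norm (squared) on an interval (0, L) is
  ||u||_{H^1}^2 = ∫_0^L u(x)^2 dx + ∫_0^L u'(x)^2 dx.
Compute u'(x) = 1 - 2*x.
Then u(x)^2 = x**4 - 2*x**3 - x**2 + 2*x + 1 and u'(x)^2 = 4*x**2 - 4*x + 1.
Integrate each monomial from 0 to 4 using ∫_0^4 c·x^n dx = c·4^(n+1)/(n+1):
  ∫_0^4 u(x)^2 dx = ∫_0^4 (x^4 - 2*x^3 - x^2 + 2*x + 1) dx. Term by term:
    ∫_0^4 x^4 dx = 1024/5;  ∫_0^4 -2*x^3 dx = -128;  ∫_0^4 -x^2 dx = -64/3;
    ∫_0^4 2*x dx = 16;  ∫_0^4 1 dx = 4.
  Sum: 1024/5 − 128 − 64/3 + 16 + 4 = 1132/15.
  ∫_0^4 u'(x)^2 dx = ∫_0^4 (4*x^2 - 4*x + 1) dx. Term by term:
    ∫_0^4 4*x^2 dx = 256/3;  ∫_0^4 -4*x dx = -32;  ∫_0^4 1 dx = 4.
  Sum: 256/3 − 32 + 4 = 172/3.
Adding: ||u||_{H^1}^2 = 1132/15 + 172/3 = 664/5.


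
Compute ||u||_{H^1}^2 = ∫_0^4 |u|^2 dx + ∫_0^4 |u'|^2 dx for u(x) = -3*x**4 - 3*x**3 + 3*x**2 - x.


||u||_{H^1}^2 = 89284868/105

The H^1 norm (squared) on an interval (0, L) is
  ||u||_{H^1}^2 = ∫_0^L u(x)^2 dx + ∫_0^L u'(x)^2 dx.
Compute u'(x) = -12*x**3 - 9*x**2 + 6*x - 1.
Then u(x)^2 = 9*x**8 + 18*x**7 - 9*x**6 - 12*x**5 + 15*x**4 - 6*x**3 + x**2 and u'(x)^2 = 144*x**6 + 216*x**5 - 63*x**4 - 84*x**3 + 54*x**2 - 12*x + 1.
Integrate each monomial from 0 to 4 using ∫_0^4 c·x^n dx = c·4^(n+1)/(n+1):
  ∫_0^4 u(x)^2 dx = ∫_0^4 (9*x^8 + 18*x^7 - 9*x^6 - 12*x^5 + 15*x^4 - 6*x^3 + x^2) dx. Term by term:
    ∫_0^4 9*x^8 dx = 262144;  ∫_0^4 18*x^7 dx = 147456;  ∫_0^4 -9*x^6 dx = -147456/7;
    ∫_0^4 -12*x^5 dx = -8192;  ∫_0^4 15*x^4 dx = 3072;  ∫_0^4 -6*x^3 dx = -384;
    ∫_0^4 x^2 dx = 64/3.
  Sum: 262144 + 147456 − 147456/7 − 8192 + 3072 − 384 + 64/3 = 8044096/21.
  ∫_0^4 u'(x)^2 dx = ∫_0^4 (144*x^6 + 216*x^5 - 63*x^4 - 84*x^3 + 54*x^2 - 12*x + 1) dx. Term by term:
    ∫_0^4 144*x^6 dx = 2359296/7;  ∫_0^4 216*x^5 dx = 147456;  ∫_0^4 -63*x^4 dx = -64512/5;
    ∫_0^4 -84*x^3 dx = -5376;  ∫_0^4 54*x^2 dx = 1152;  ∫_0^4 -12*x dx = -96;
    ∫_0^4 1 dx = 4.
  Sum: 2359296/7 + 147456 − 64512/5 − 5376 + 1152 − 96 + 4 = 16354796/35.
Adding: ||u||_{H^1}^2 = 8044096/21 + 16354796/35 = 89284868/105.


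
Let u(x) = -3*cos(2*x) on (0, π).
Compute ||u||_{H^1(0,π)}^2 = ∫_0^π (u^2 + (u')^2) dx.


||u||_{H^1(0,π)}^2 = 45*π/2

u'(x) = 6*sin(2*x).
Expand u² and (u')² and integrate term by term on (0, π), using: for integers n ≥ 1, ∫_0^π sin²(nx) dx = ∫_0^π cos²(nx) dx = π/2; for n ≠ n', ∫_0^π sin(nx)sin(n'x) dx = ∫_0^π cos(nx)cos(n'x) dx = 0; and by product-to-sum, ∫_0^π sin(nx)cos(n'x) dx = ½∫_0^π [sin((n+n')x) + sin((n−n')x)] dx, which is 0 when n+n' is even and 2n/(n²−n'²) when n+n' is odd (it need not vanish on (0, π)).
  u² squared terms: (-3)²·∫cos(2x)² dx = 9·π/2 = 9*π/2.
  So ∫_0^π u² dx = 9*π/2.
  (u')² squared terms: (6)²·∫sin(2x)² dx = 36·π/2 = 18*π.
  So ∫_0^π (u')² dx = 18*π.
||u||_{H^1}^2 = (9*π/2) + (18*π) = 45*π/2.


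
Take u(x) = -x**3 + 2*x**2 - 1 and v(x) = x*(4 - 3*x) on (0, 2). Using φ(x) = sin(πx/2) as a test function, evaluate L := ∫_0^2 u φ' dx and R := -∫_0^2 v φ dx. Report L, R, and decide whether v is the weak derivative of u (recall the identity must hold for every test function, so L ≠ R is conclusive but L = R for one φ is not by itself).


LHS = -96/π^3 + 8/π, RHS = -96/π^3 + 8/π. Yes, v = u' weakly.

u(x) = -x**3 + 2*x**2 - 1, classical derivative u'(x) = -3*x**2 + 4*x.
φ(x) = sin(πx/2), so φ'(x) = π*cos(π*x/2)/2.
Note φ(0) = φ(2) = 0, so the boundary term u·φ vanishes.
LHS = ∫_0^2 u(x) φ'(x) dx = ∫_0^2 (-π*x^3*cos(π*x/2)/2 + π*x^2*cos(π*x/2) - π*cos(π*x/2)/2) dx. Term by term:
  ∫_0^2 -π*cos(π*x/2)/2 dx = 0;  ∫_0^2 π*x^2*cos(π*x/2) dx = -16/π;  ∫_0^2 -π*x^3*cos(π*x/2)/2 dx = -96/π^3 + 24/π.
Sum: 0 − 16/π + -96/π^3 + 24/π = -96/π^3 + 8/π.
So LHS = -96/π^3 + 8/π.
∫_0^2 v(x) φ(x) dx = ∫_0^2 (-3*x^2*sin(π*x/2) + 4*x*sin(π*x/2)) dx. Term by term:
  ∫_0^2 -3*x^2*sin(π*x/2) dx = -24/π + 96/π^3;  ∫_0^2 4*x*sin(π*x/2) dx = 16/π.
Sum: -24/π + 96/π^3 + 16/π = -8/π + 96/π^3.
So RHS = -∫_0^2 v(x) φ(x) dx = -96/π^3 + 8/π.
LHS = RHS, so the identity holds for this test φ.
Moreover u is smooth here and v(x) = u'(x) = -3*x**2 + 4*x pointwise, so the identity holds for every test function. Hence v is the weak derivative of u.


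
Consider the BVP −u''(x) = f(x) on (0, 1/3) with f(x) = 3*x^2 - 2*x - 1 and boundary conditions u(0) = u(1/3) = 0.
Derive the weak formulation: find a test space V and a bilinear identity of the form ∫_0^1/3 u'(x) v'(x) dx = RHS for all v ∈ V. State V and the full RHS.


V = H^1_0(0, 1/3) (so v(0) = v(1/3) = 0); weak form: ∫_0^1/3 u'v' dx = ∫_0^1/3 (3*x^2 - 2*x - 1) v dx for all v ∈ V.

Multiply both sides by a test function v and integrate from 0 to 1/3:
  ∫_0^1/3 −u''(x) v(x) dx = ∫_0^1/3 f(x) v(x) dx.
Integrate the LHS by parts once:
  ∫_0^1/3 −u'' v dx = −[u'(x) v(x)]_0^1/3 + ∫_0^1/3 u'(x) v'(x) dx.
Thus ∫_0^1/3 u'(x) v'(x) dx = ∫_0^1/3 f(x) v(x) dx + [u'(x) v(x)]_0^1/3.
Choose V so that boundary terms are either known or forced to vanish.
u is Dirichlet: u(0) = u(1/3) = 0. Let V = H^1_0(0, 1/3); then v(0) = v(1/3) = 0, and [u' v]_0^1/3 = 0.
Weak formulation: find u (satisfying any essential BC) such that ∫_0^1/3 u'(x) v'(x) dx = ∫_0^1/3 f v dx for all v ∈ V.
Substituting f(x) = 3*x^2 - 2*x - 1, the right-hand side is ∫_0^1/3 (3*x^2 - 2*x - 1) v dx.


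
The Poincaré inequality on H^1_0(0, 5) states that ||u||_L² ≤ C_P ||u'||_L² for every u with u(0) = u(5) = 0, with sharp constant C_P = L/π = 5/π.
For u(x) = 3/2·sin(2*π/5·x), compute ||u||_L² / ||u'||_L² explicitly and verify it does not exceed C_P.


||u||_L² / ||u'||_L² = 5/(2*π) < C_P = 5/π.

u(x) = 3/2·sin(2*π/5·x), so u'(x) = 3*π*cos(2*π*x/5)/5.
Writing u(x) = A·sin(kπx/L) with A = 3/2 and k = 2, use ∫_0^L sin²(kπx/L) dx = L/2 and ∫_0^L cos²(kπx/L) dx = L/2.
u² = 9/4·sin²(2*π/5·x) and (u')² = 9*π^2/25·cos²(2*π/5·x), and each of sin², cos² integrates to L/2 = 5/2 over (0, 5).
∫_0^5 u² dx = 45/8, so ||u||_L² = 3*sqrt(10)/4.
∫_0^5 (u')² dx = 9*π^2/10, so ||u'||_L² = 3*sqrt(10)*π/10.
Ratio ||u||_L² / ||u'||_L² = 5/(2*π).
Sharp Poincaré constant on H^1_0(0, 5) is C_P = L/π = 5/π, achieved by sin(π/5·x).
This is the k = 2 harmonic; the ratio L/(kπ) is strictly less than C_P = L/π, consistent with the sharp inequality ||u||_L² ≤ C_P ||u'||_L².


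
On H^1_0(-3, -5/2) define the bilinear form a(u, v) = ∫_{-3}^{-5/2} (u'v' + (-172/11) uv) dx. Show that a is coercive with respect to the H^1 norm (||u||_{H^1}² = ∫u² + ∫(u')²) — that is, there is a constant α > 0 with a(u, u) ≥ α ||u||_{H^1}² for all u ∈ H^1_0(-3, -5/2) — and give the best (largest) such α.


α = 4*(-43 + 11*π^2)/(11*(1 + 4*π^2))

Coercivity of a(·,·) on H^1_0(-3, -5/2) means a(u, u) ≥ α ||u||_{H^1}² for every u ∈ H^1_0.
The interval has length L = 1/2, and Poincaré/coercivity depend only on L. Here a(u, u) = ∫(u')² + (-172/11)·∫u².
Here c = -172/11 < 0 with |c| < (π/L)² = 4*π^2, so coercivity still holds. The condition a(u,u) ≥ α||u||_{H^1}² reads (1−α)∫(u')² ≥ (α−c)∫u². Any admissible α is ≤ 1 (rapidly oscillating u have ∫u²/∫(u')² → 0), and α = 1 would force 0 ≥ (1−c)∫u², impossible since c < 1; so 1−α > 0. By the sharp Poincaré inequality on H^1_0 of an interval of length L, ∫(u')² ≥ (π/L)²∫u² with equality for the first sine mode sin(π(x−x₀)/L) (x₀ the left endpoint), so the inequality holds for all u iff (1−α)(π/L)² ≥ α − c, i.e. α ≤ ((π/L)² + c)/((π/L)² + 1) = (1 + c(L/π)²)/(1 + (L/π)²). (Direct route, valid since c ≤ 0: Poincaré gives c∫u² ≥ c(L/π)²∫(u')², so a(u,u) ≥ (1 + c(L/π)²)∫(u')², while ||u||_{H^1}² ≤ (1 + (L/π)²)∫(u')²; dividing yields the same α.) With (π/L)² = 4*π^2 and c = -172/11, the largest admissible constant is α = ((π/L)² + c)/((π/L)² + 1).
Simplifying, α = 4*(-43 + 11*π^2)/(11*(1 + 4*π^2)).


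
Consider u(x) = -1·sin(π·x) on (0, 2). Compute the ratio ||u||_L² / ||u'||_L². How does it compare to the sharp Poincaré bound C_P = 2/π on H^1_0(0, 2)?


||u||_L² / ||u'||_L² = 1/π < C_P = 2/π.

u(x) = -1·sin(π·x), so u'(x) = -π*cos(π*x).
Writing u(x) = A·sin(kπx/L) with A = -1 and k = 2, use ∫_0^L sin²(kπx/L) dx = L/2 and ∫_0^L cos²(kπx/L) dx = L/2.
u² = 1·sin²(π·x) and (u')² = π^2·cos²(π·x), and each of sin², cos² integrates to L/2 = 1 over (0, 2).
∫_0^2 u² dx = 1, so ||u||_L² = 1.
∫_0^2 (u')² dx = π^2, so ||u'||_L² = π.
Ratio ||u||_L² / ||u'||_L² = 1/π.
Sharp Poincaré constant on H^1_0(0, 2) is C_P = L/π = 2/π, achieved by sin(π/2·x).
This is the k = 2 harmonic; the ratio L/(kπ) is strictly less than C_P = L/π, consistent with the sharp inequality ||u||_L² ≤ C_P ||u'||_L².


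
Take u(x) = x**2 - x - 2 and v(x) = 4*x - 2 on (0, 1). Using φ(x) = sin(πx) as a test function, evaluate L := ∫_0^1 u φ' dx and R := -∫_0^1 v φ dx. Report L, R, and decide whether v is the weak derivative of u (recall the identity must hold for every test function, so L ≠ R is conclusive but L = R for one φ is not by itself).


LHS = 0, RHS = 0. No, v is not the weak derivative of u.

u(x) = x**2 - x - 2, classical derivative u'(x) = 2*x - 1.
φ(x) = sin(πx), so φ'(x) = π*cos(π*x).
Note φ(0) = φ(1) = 0, so the boundary term u·φ vanishes.
LHS = ∫_0^1 u(x) φ'(x) dx = ∫_0^1 (π*x^2*cos(π*x) - π*x*cos(π*x) - 2*π*cos(π*x)) dx. Term by term:
  ∫_0^1 -2*π*cos(π*x) dx = 0;  ∫_0^1 π*x^2*cos(π*x) dx = -2/π;  ∫_0^1 -π*x*cos(π*x) dx = 2/π.
Sum: 0 − 2/π + 2/π = 0.
So LHS = 0.
∫_0^1 v(x) φ(x) dx = ∫_0^1 (4*x*sin(π*x) - 2*sin(π*x)) dx. Term by term:
  ∫_0^1 -2*sin(π*x) dx = -4/π;  ∫_0^1 4*x*sin(π*x) dx = 4/π.
Sum: -4/π + 4/π = 0.
So RHS = -∫_0^1 v(x) φ(x) dx = 0.
LHS = RHS, so the identity holds for this particular φ. But this is necessary, not sufficient: a weak derivative must satisfy the identity for EVERY test function in C_c^∞(0, 1).
Here u is smooth, so its weak derivative equals its classical derivative u'(x) = 2*x - 1. Since v(x) = 4*x - 2 ≠ u'(x), v is NOT the weak derivative of u — the agreement for this single φ is a coincidence (the difference v − u' happens to be L²-orthogonal to this φ).


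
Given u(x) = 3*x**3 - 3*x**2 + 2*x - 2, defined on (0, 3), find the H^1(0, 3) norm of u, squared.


||u||_{H^1}^2 = 125337/35

The H^1 norm (squared) on an interval (0, L) is
  ||u||_{H^1}^2 = ∫_0^L u(x)^2 dx + ∫_0^L u'(x)^2 dx.
Compute u'(x) = 9*x**2 - 6*x + 2.
Then u(x)^2 = 9*x**6 - 18*x**5 + 21*x**4 - 24*x**3 + 16*x**2 - 8*x + 4 and u'(x)^2 = 81*x**4 - 108*x**3 + 72*x**2 - 24*x + 4.
Integrate each monomial from 0 to 3 using ∫_0^3 c·x^n dx = c·3^(n+1)/(n+1):
  ∫_0^3 u(x)^2 dx = ∫_0^3 (9*x^6 - 18*x^5 + 21*x^4 - 24*x^3 + 16*x^2 - 8*x + 4) dx. Term by term:
    ∫_0^3 9*x^6 dx = 19683/7;  ∫_0^3 -18*x^5 dx = -2187;  ∫_0^3 21*x^4 dx = 5103/5;
    ∫_0^3 -24*x^3 dx = -486;  ∫_0^3 16*x^2 dx = 144;  ∫_0^3 -8*x dx = -36;
    ∫_0^3 4 dx = 12.
  Sum: 19683/7 − 2187 + 5103/5 − 486 + 144 − 36 + 12 = 44781/35.
  ∫_0^3 u'(x)^2 dx = ∫_0^3 (81*x^4 - 108*x^3 + 72*x^2 - 24*x + 4) dx. Term by term:
    ∫_0^3 81*x^4 dx = 19683/5;  ∫_0^3 -108*x^3 dx = -2187;  ∫_0^3 72*x^2 dx = 648;
    ∫_0^3 -24*x dx = -108;  ∫_0^3 4 dx = 12.
  Sum: 19683/5 − 2187 + 648 − 108 + 12 = 11508/5.
Adding: ||u||_{H^1}^2 = 44781/35 + 11508/5 = 125337/35.


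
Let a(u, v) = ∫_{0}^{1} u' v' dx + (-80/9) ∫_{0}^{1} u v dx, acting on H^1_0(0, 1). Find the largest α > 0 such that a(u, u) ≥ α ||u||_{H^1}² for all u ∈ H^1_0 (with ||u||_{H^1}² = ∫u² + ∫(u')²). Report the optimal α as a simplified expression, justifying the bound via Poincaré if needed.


α = (-80/9 + π^2)/(1 + π^2)

Coercivity of a(·,·) on H^1_0(0, 1) means a(u, u) ≥ α ||u||_{H^1}² for every u ∈ H^1_0.
The interval has length L = 1, and Poincaré/coercivity depend only on L. Here a(u, u) = ∫(u')² + (-80/9)·∫u².
Here c = -80/9 < 0 with |c| < (π/L)² = π^2, so coercivity still holds. The condition a(u,u) ≥ α||u||_{H^1}² reads (1−α)∫(u')² ≥ (α−c)∫u². Any admissible α is ≤ 1 (rapidly oscillating u have ∫u²/∫(u')² → 0), and α = 1 would force 0 ≥ (1−c)∫u², impossible since c < 1; so 1−α > 0. By the sharp Poincaré inequality on H^1_0 of an interval of length L, ∫(u')² ≥ (π/L)²∫u² with equality for the first sine mode sin(π(x−x₀)/L) (x₀ the left endpoint), so the inequality holds for all u iff (1−α)(π/L)² ≥ α − c, i.e. α ≤ ((π/L)² + c)/((π/L)² + 1) = (1 + c(L/π)²)/(1 + (L/π)²). (Direct route, valid since c ≤ 0: Poincaré gives c∫u² ≥ c(L/π)²∫(u')², so a(u,u) ≥ (1 + c(L/π)²)∫(u')², while ||u||_{H^1}² ≤ (1 + (L/π)²)∫(u')²; dividing yields the same α.) With (π/L)² = π^2 and c = -80/9, the largest admissible constant is α = ((π/L)² + c)/((π/L)² + 1).
Simplifying, α = (-80/9 + π^2)/(1 + π^2).


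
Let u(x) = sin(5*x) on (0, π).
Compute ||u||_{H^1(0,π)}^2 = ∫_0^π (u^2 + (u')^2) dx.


||u||_{H^1(0,π)}^2 = 13*π

u'(x) = 5*cos(5*x).
Expand u² and (u')² and integrate term by term on (0, π), using: for integers n ≥ 1, ∫_0^π sin²(nx) dx = ∫_0^π cos²(nx) dx = π/2; for n ≠ n', ∫_0^π sin(nx)sin(n'x) dx = ∫_0^π cos(nx)cos(n'x) dx = 0; and by product-to-sum, ∫_0^π sin(nx)cos(n'x) dx = ½∫_0^π [sin((n+n')x) + sin((n−n')x)] dx, which is 0 when n+n' is even and 2n/(n²−n'²) when n+n' is odd (it need not vanish on (0, π)).
  u² squared terms: (1)²·∫sin(5x)² dx = 1·π/2 = π/2.
  So ∫_0^π u² dx = π/2.
  (u')² squared terms: (5)²·∫cos(5x)² dx = 25·π/2 = 25*π/2.
  So ∫_0^π (u')² dx = 25*π/2.
||u||_{H^1}^2 = (π/2) + (25*π/2) = 13*π.


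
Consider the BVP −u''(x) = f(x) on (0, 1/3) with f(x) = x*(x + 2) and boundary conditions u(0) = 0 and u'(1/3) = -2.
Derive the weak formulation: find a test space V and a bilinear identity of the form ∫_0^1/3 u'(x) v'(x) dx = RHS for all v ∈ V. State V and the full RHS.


V = {v ∈ H^1(0, 1/3) : v(0) = 0} (test functions vanish at x = 0 where u is specified); weak form: ∫_0^1/3 u'v' dx = ∫_0^1/3 (x*(x + 2)) v dx − 2·v(1/3) for all v ∈ V.

Multiply both sides by a test function v and integrate from 0 to 1/3:
  ∫_0^1/3 −u''(x) v(x) dx = ∫_0^1/3 f(x) v(x) dx.
Integrate the LHS by parts once:
  ∫_0^1/3 −u'' v dx = −[u'(x) v(x)]_0^1/3 + ∫_0^1/3 u'(x) v'(x) dx.
Thus ∫_0^1/3 u'(x) v'(x) dx = ∫_0^1/3 f(x) v(x) dx + [u'(x) v(x)]_0^1/3.
Choose V so that boundary terms are either known or forced to vanish.
Mixed BC: u(0) = 0 (Dirichlet) and u'(1/3) = -2 (Neumann). Define V = {v ∈ H^1(0, 1/3) : v(0) = 0}. Then [u' v]_0^1/3 = u'(1/3)·v(1/3) − u'(0)·0 = − 2·v(1/3).
Weak formulation: find u (satisfying any essential BC) such that ∫_0^1/3 u'(x) v'(x) dx = ∫_0^1/3 f v dx − 2·v(1/3) for all v ∈ V (Dirichlet at 0 absorbed into V; Neumann datum at x = 1/3 contributes the boundary term).
Substituting f(x) = x*(x + 2), the right-hand side is ∫_0^1/3 (x*(x + 2)) v dx − 2·v(1/3).


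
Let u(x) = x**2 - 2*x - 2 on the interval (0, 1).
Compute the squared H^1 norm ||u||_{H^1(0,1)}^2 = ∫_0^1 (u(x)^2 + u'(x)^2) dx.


||u||_{H^1}^2 = 128/15

The H^1 norm (squared) on an interval (0, L) is
  ||u||_{H^1}^2 = ∫_0^L u(x)^2 dx + ∫_0^L u'(x)^2 dx.
Compute u'(x) = 2*x - 2.
Then u(x)^2 = x**4 - 4*x**3 + 8*x + 4 and u'(x)^2 = 4*x**2 - 8*x + 4.
Integrate each monomial from 0 to 1 using ∫_0^1 c·x^n dx = c·1^(n+1)/(n+1):
  ∫_0^1 u(x)^2 dx = ∫_0^1 (x^4 - 4*x^3 + 8*x + 4) dx. Term by term:
    ∫_0^1 x^4 dx = 1/5;  ∫_0^1 -4*x^3 dx = -1;  ∫_0^1 8*x dx = 4;
    ∫_0^1 4 dx = 4.
  Sum: 1/5 − 1 + 4 + 4 = 36/5.
  ∫_0^1 u'(x)^2 dx = ∫_0^1 (4*x^2 - 8*x + 4) dx. Term by term:
    ∫_0^1 4*x^2 dx = 4/3;  ∫_0^1 -8*x dx = -4;  ∫_0^1 4 dx = 4.
  Sum: 4/3 − 4 + 4 = 4/3.
Adding: ||u||_{H^1}^2 = 36/5 + 4/3 = 128/15.


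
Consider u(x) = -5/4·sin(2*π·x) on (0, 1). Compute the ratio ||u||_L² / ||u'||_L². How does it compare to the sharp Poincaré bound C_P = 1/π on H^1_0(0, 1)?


||u||_L² / ||u'||_L² = 1/(2*π) < C_P = 1/π.

u(x) = -5/4·sin(2*π·x), so u'(x) = -5*π*cos(2*π*x)/2.
Writing u(x) = A·sin(kπx/L) with A = -5/4 and k = 2, use ∫_0^L sin²(kπx/L) dx = L/2 and ∫_0^L cos²(kπx/L) dx = L/2.
u² = 25/16·sin²(2*π·x) and (u')² = 25*π^2/4·cos²(2*π·x), and each of sin², cos² integrates to L/2 = 1/2 over (0, 1).
∫_0^1 u² dx = 25/32, so ||u||_L² = 5*sqrt(2)/8.
∫_0^1 (u')² dx = 25*π^2/8, so ||u'||_L² = 5*sqrt(2)*π/4.
Ratio ||u||_L² / ||u'||_L² = 1/(2*π).
Sharp Poincaré constant on H^1_0(0, 1) is C_P = L/π = 1/π, achieved by sin(π·x).
This is the k = 2 harmonic; the ratio L/(kπ) is strictly less than C_P = L/π, consistent with the sharp inequality ||u||_L² ≤ C_P ||u'||_L².


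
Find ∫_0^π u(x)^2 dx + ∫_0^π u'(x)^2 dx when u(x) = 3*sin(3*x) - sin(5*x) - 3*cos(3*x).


||u||_{H^1(0,π)}^2 = 103*π

u'(x) = 9*sin(3*x) + 9*cos(3*x) - 5*cos(5*x).
Expand u² and (u')² and integrate term by term on (0, π), using: for integers n ≥ 1, ∫_0^π sin²(nx) dx = ∫_0^π cos²(nx) dx = π/2; for n ≠ n', ∫_0^π sin(nx)sin(n'x) dx = ∫_0^π cos(nx)cos(n'x) dx = 0; and by product-to-sum, ∫_0^π sin(nx)cos(n'x) dx = ½∫_0^π [sin((n+n')x) + sin((n−n')x)] dx, which is 0 when n+n' is even and 2n/(n²−n'²) when n+n' is odd (it need not vanish on (0, π)).
  u² squared terms: (-1)²·∫sin(5x)² dx = 1·π/2 = π/2;  (-3)²·∫cos(3x)² dx = 9·π/2 = 9*π/2;  (3)²·∫sin(3x)² dx = 9·π/2 = 9*π/2.
  u² cross terms: 2·(-1)·(-3)·∫sin(5x)·cos(3x) dx = 6·(0) = 0;  2·(-1)·(3)·∫sin(5x)·sin(3x) dx = -6·(0) = 0;  2·(-3)·(3)·∫cos(3x)·sin(3x) dx = -18·(0) = 0.
  So ∫_0^π u² dx = π/2 + 9*π/2 + 9*π/2 + 0 + 0 + 0 = 19*π/2.
  (u')² squared terms: (-5)²·∫cos(5x)² dx = 25·π/2 = 25*π/2;  (9)²·∫cos(3x)² dx = 81·π/2 = 81*π/2;  (9)²·∫sin(3x)² dx = 81·π/2 = 81*π/2.
  (u')² cross terms: 2·(-5)·(9)·∫cos(5x)·cos(3x) dx = -90·(0) = 0;  2·(-5)·(9)·∫cos(5x)·sin(3x) dx = -90·(0) = 0;  2·(9)·(9)·∫cos(3x)·sin(3x) dx = 162·(0) = 0.
  So ∫_0^π (u')² dx = 25*π/2 + 81*π/2 + 81*π/2 + 0 + 0 + 0 = 187*π/2.
||u||_{H^1}^2 = (19*π/2) + (187*π/2) = 103*π.


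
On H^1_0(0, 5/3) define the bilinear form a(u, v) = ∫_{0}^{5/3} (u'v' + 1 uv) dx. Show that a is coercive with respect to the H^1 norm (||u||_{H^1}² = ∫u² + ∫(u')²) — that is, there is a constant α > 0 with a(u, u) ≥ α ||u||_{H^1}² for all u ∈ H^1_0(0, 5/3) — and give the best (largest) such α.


α = 1

Coercivity of a(·,·) on H^1_0(0, 5/3) means a(u, u) ≥ α ||u||_{H^1}² for every u ∈ H^1_0.
The interval has length L = 5/3, and Poincaré/coercivity depend only on L. Here a(u, u) = ∫(u')² + (1)·∫u².
Here c = 1 ≥ 1, so a(u,u) = ∫(u')² + c∫u² ≥ ∫(u')² + ∫u² = ||u||_{H^1}², i.e. α = 1 works. No larger α is possible: a(u,u) ≥ α||u||_{H^1}² means (1−α)∫(u')² ≥ (α−c)∫u², and for the modes u_n = sin(nπ(x−x₀)/L) (x₀ the left endpoint) one has ∫u_n²/∫(u_n')² = (L/(nπ))² → 0, so a(u_n,u_n)/||u_n||_{H^1}² → 1. Hence the optimal constant is α = 1.
Therefore α = 1.


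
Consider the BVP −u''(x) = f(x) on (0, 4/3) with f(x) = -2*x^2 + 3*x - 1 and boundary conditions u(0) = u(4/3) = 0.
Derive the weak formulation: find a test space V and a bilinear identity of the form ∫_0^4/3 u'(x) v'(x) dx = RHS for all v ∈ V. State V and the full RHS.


V = H^1_0(0, 4/3) (so v(0) = v(4/3) = 0); weak form: ∫_0^4/3 u'v' dx = ∫_0^4/3 (-2*x^2 + 3*x - 1) v dx for all v ∈ V.

Multiply both sides by a test function v and integrate from 0 to 4/3:
  ∫_0^4/3 −u''(x) v(x) dx = ∫_0^4/3 f(x) v(x) dx.
Integrate the LHS by parts once:
  ∫_0^4/3 −u'' v dx = −[u'(x) v(x)]_0^4/3 + ∫_0^4/3 u'(x) v'(x) dx.
Thus ∫_0^4/3 u'(x) v'(x) dx = ∫_0^4/3 f(x) v(x) dx + [u'(x) v(x)]_0^4/3.
Choose V so that boundary terms are either known or forced to vanish.
u is Dirichlet: u(0) = u(4/3) = 0. Let V = H^1_0(0, 4/3); then v(0) = v(4/3) = 0, and [u' v]_0^4/3 = 0.
Weak formulation: find u (satisfying any essential BC) such that ∫_0^4/3 u'(x) v'(x) dx = ∫_0^4/3 f v dx for all v ∈ V.
Substituting f(x) = -2*x^2 + 3*x - 1, the right-hand side is ∫_0^4/3 (-2*x^2 + 3*x - 1) v dx.


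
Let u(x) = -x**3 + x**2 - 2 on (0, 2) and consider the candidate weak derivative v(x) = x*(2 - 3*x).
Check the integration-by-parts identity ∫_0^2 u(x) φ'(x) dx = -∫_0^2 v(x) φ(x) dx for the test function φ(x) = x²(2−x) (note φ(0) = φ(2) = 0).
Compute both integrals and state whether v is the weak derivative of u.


LHS = 16/5, RHS = 16/5. Yes, v = u' weakly.

u(x) = -x**3 + x**2 - 2, classical derivative u'(x) = -3*x**2 + 2*x.
φ(x) = x²(2−x), so φ'(x) = x*(4 - 3*x).
Note φ(0) = φ(2) = 0, so the boundary term u·φ vanishes.
LHS = ∫_0^2 u(x) φ'(x) dx = ∫_0^2 (3*x^5 - 7*x^4 + 4*x^3 + 6*x^2 - 8*x) dx. Term by term:
  ∫_0^2 3*x^5 dx = 32;  ∫_0^2 -7*x^4 dx = -224/5;  ∫_0^2 4*x^3 dx = 16;
  ∫_0^2 6*x^2 dx = 16;  ∫_0^2 -8*x dx = -16.
Sum: 32 − 224/5 + 16 + 16 − 16 = 16/5.
So LHS = 16/5.
∫_0^2 v(x) φ(x) dx = ∫_0^2 (3*x^5 - 8*x^4 + 4*x^3) dx. Term by term:
  ∫_0^2 3*x^5 dx = 32;  ∫_0^2 -8*x^4 dx = -256/5;  ∫_0^2 4*x^3 dx = 16.
Sum: 32 − 256/5 + 16 = -16/5.
So RHS = -∫_0^2 v(x) φ(x) dx = 16/5.
LHS = RHS, so the identity holds for this test φ.
Moreover u is smooth here and v(x) = u'(x) = -3*x**2 + 2*x pointwise, so the identity holds for every test function. Hence v is the weak derivative of u.


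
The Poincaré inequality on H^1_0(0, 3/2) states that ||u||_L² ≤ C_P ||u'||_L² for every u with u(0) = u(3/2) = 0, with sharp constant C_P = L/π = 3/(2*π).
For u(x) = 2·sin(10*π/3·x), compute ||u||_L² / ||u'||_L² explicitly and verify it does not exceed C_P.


||u||_L² / ||u'||_L² = 3/(10*π) < C_P = 3/(2*π).

u(x) = 2·sin(10*π/3·x), so u'(x) = 20*π*cos(10*π*x/3)/3.
Writing u(x) = A·sin(kπx/L) with A = 2 and k = 5, use ∫_0^L sin²(kπx/L) dx = L/2 and ∫_0^L cos²(kπx/L) dx = L/2.
u² = 4·sin²(10*π/3·x) and (u')² = 400*π^2/9·cos²(10*π/3·x), and each of sin², cos² integrates to L/2 = 3/4 over (0, 3/2).
∫_0^3/2 u² dx = 3, so ||u||_L² = sqrt(3).
∫_0^3/2 (u')² dx = 100*π^2/3, so ||u'||_L² = 10*sqrt(3)*π/3.
Ratio ||u||_L² / ||u'||_L² = 3/(10*π).
Sharp Poincaré constant on H^1_0(0, 3/2) is C_P = L/π = 3/(2*π), achieved by sin(2*π/3·x).
This is the k = 5 harmonic; the ratio L/(kπ) is strictly less than C_P = L/π, consistent with the sharp inequality ||u||_L² ≤ C_P ||u'||_L².


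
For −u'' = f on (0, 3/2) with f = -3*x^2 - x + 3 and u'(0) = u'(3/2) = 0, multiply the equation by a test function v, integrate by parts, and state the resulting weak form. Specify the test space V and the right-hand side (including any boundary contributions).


V = H^1(0, 3/2) (no boundary constraint on v; u is determined up to an additive constant); weak form: ∫_0^3/2 u'v' dx = ∫_0^3/2 (-3*x^2 - x + 3) v dx for all v ∈ V.

Multiply both sides by a test function v and integrate from 0 to 3/2:
  ∫_0^3/2 −u''(x) v(x) dx = ∫_0^3/2 f(x) v(x) dx.
Integrate the LHS by parts once:
  ∫_0^3/2 −u'' v dx = −[u'(x) v(x)]_0^3/2 + ∫_0^3/2 u'(x) v'(x) dx.
Thus ∫_0^3/2 u'(x) v'(x) dx = ∫_0^3/2 f(x) v(x) dx + [u'(x) v(x)]_0^3/2.
Choose V so that boundary terms are either known or forced to vanish.
u has homogeneous Neumann: u'(0) = u'(3/2) = 0. So [u' v]_0^3/2 = 0·v(3/2) − 0·v(0) = 0 for any v; take V = H^1(0, 3/2).
Weak formulation: find u (satisfying any essential BC) such that ∫_0^3/2 u'(x) v'(x) dx = ∫_0^3/2 f v dx for all v ∈ V (homogeneous Neumann, so boundary terms vanish).
Substituting f(x) = -3*x^2 - x + 3, the right-hand side is ∫_0^3/2 (-3*x^2 - x + 3) v dx.
Compatibility check (pure Neumann): taking v ≡ 1 ∈ V gives 0 = ∫_0^3/2 f dx + (0) − (0), i.e. ∫_0^3/2 f dx must equal u'(0) − u'(3/2) = 0. Indeed ∫_0^3/2 (-3*x^2 - x + 3) dx = 0, so the data are compatible. The solution is then unique only up to an additive constant (fix it e.g. by requiring ∫_0^3/2 u dx = 0).


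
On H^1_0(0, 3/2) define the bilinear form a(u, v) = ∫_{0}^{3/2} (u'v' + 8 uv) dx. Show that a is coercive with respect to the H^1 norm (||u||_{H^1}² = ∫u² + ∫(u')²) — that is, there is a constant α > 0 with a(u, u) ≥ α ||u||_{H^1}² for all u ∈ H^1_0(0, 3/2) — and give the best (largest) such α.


α = 1

Coercivity of a(·,·) on H^1_0(0, 3/2) means a(u, u) ≥ α ||u||_{H^1}² for every u ∈ H^1_0.
The interval has length L = 3/2, and Poincaré/coercivity depend only on L. Here a(u, u) = ∫(u')² + (8)·∫u².
Here c = 8 ≥ 1, so a(u,u) = ∫(u')² + c∫u² ≥ ∫(u')² + ∫u² = ||u||_{H^1}², i.e. α = 1 works. No larger α is possible: a(u,u) ≥ α||u||_{H^1}² means (1−α)∫(u')² ≥ (α−c)∫u², and for the modes u_n = sin(nπ(x−x₀)/L) (x₀ the left endpoint) one has ∫u_n²/∫(u_n')² = (L/(nπ))² → 0, so a(u_n,u_n)/||u_n||_{H^1}² → 1. Hence the optimal constant is α = 1.
Therefore α = 1.


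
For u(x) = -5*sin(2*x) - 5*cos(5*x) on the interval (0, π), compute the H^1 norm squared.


||u||_{H^1(0,π)}^2 = -5200/21 + 775*π/2

u'(x) = 25*sin(5*x) - 10*cos(2*x).
Expand u² and (u')² and integrate term by term on (0, π), using: for integers n ≥ 1, ∫_0^π sin²(nx) dx = ∫_0^π cos²(nx) dx = π/2; for n ≠ n', ∫_0^π sin(nx)sin(n'x) dx = ∫_0^π cos(nx)cos(n'x) dx = 0; and by product-to-sum, ∫_0^π sin(nx)cos(n'x) dx = ½∫_0^π [sin((n+n')x) + sin((n−n')x)] dx, which is 0 when n+n' is even and 2n/(n²−n'²) when n+n' is odd (it need not vanish on (0, π)).
  u² squared terms: (-5)²·∫cos(5x)² dx = 25·π/2 = 25*π/2;  (-5)²·∫sin(2x)² dx = 25·π/2 = 25*π/2.
  u² cross terms: 2·(-5)·(-5)·∫cos(5x)·sin(2x) dx = 50·(-4/21) = -200/21.
  So ∫_0^π u² dx = 25*π/2 + 25*π/2 − 200/21 = -200/21 + 25*π.
  (u')² squared terms: (-10)²·∫cos(2x)² dx = 100·π/2 = 50*π;  (25)²·∫sin(5x)² dx = 625·π/2 = 625*π/2.
  (u')² cross terms: 2·(-10)·(25)·∫cos(2x)·sin(5x) dx = -500·(10/21) = -5000/21.
  So ∫_0^π (u')² dx = 50*π + 625*π/2 − 5000/21 = -5000/21 + 725*π/2.
||u||_{H^1}^2 = (-200/21 + 25*π) + (-5000/21 + 725*π/2) = -5200/21 + 775*π/2.


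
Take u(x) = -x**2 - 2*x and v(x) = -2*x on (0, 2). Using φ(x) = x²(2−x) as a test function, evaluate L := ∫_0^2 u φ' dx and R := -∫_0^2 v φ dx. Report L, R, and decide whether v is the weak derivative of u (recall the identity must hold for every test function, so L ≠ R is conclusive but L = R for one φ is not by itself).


LHS = 88/15, RHS = 16/5. No, v is not the weak derivative of u.

u(x) = -x**2 - 2*x, classical derivative u'(x) = -2*x - 2.
φ(x) = x²(2−x), so φ'(x) = x*(4 - 3*x).
Note φ(0) = φ(2) = 0, so the boundary term u·φ vanishes.
LHS = ∫_0^2 u(x) φ'(x) dx = ∫_0^2 (3*x^4 + 2*x^3 - 8*x^2) dx. Term by term:
  ∫_0^2 3*x^4 dx = 96/5;  ∫_0^2 2*x^3 dx = 8;  ∫_0^2 -8*x^2 dx = -64/3.
Sum: 96/5 + 8 − 64/3 = 88/15.
So LHS = 88/15.
∫_0^2 v(x) φ(x) dx = ∫_0^2 (2*x^4 - 4*x^3) dx. Term by term:
  ∫_0^2 2*x^4 dx = 64/5;  ∫_0^2 -4*x^3 dx = -16.
Sum: 64/5 − 16 = -16/5.
So RHS = -∫_0^2 v(x) φ(x) dx = 16/5.
LHS − RHS = 8/3 ≠ 0, so the identity fails.
(For a valid weak derivative the identity must hold for EVERY test function, in particular this one. The failure shows v is NOT the weak derivative of u.)
Correct weak derivative would be u'(x) = -2*x - 2.


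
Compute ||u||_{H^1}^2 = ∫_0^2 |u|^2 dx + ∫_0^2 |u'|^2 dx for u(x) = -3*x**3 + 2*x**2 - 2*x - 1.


||u||_{H^1}^2 = 51034/105

The H^1 norm (squared) on an interval (0, L) is
  ||u||_{H^1}^2 = ∫_0^L u(x)^2 dx + ∫_0^L u'(x)^2 dx.
Compute u'(x) = -9*x**2 + 4*x - 2.
Then u(x)^2 = 9*x**6 - 12*x**5 + 16*x**4 - 2*x**3 + 4*x + 1 and u'(x)^2 = 81*x**4 - 72*x**3 + 52*x**2 - 16*x + 4.
Integrate each monomial from 0 to 2 using ∫_0^2 c·x^n dx = c·2^(n+1)/(n+1):
  ∫_0^2 u(x)^2 dx = ∫_0^2 (9*x^6 - 12*x^5 + 16*x^4 - 2*x^3 + 4*x + 1) dx. Term by term:
    ∫_0^2 9*x^6 dx = 1152/7;  ∫_0^2 -12*x^5 dx = -128;  ∫_0^2 16*x^4 dx = 512/5;
    ∫_0^2 -2*x^3 dx = -8;  ∫_0^2 4*x dx = 8;  ∫_0^2 1 dx = 2.
  Sum: 1152/7 − 128 + 512/5 − 8 + 8 + 2 = 4934/35.
  ∫_0^2 u'(x)^2 dx = ∫_0^2 (81*x^4 - 72*x^3 + 52*x^2 - 16*x + 4) dx. Term by term:
    ∫_0^2 81*x^4 dx = 2592/5;  ∫_0^2 -72*x^3 dx = -288;  ∫_0^2 52*x^2 dx = 416/3;
    ∫_0^2 -16*x dx = -32;  ∫_0^2 4 dx = 8.
  Sum: 2592/5 − 288 + 416/3 − 32 + 8 = 5176/15.
Adding: ||u||_{H^1}^2 = 4934/35 + 5176/15 = 51034/105.


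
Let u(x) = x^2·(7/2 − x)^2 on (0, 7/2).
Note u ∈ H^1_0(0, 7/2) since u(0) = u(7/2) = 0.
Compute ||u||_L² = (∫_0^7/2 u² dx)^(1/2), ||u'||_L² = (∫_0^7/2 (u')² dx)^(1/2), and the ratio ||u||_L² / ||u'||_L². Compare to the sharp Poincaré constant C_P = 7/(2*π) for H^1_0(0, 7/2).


||u||_L² / ||u'||_L² = 7*sqrt(3)/12 < C_P = 7/(2*π).

u(x) = x^2·(7/2 − x)^2, so u'(x) = x*(2*x - 7)*(4*x - 7)/2.
u(x) = x^2·(7/2 − x)^2 vanishes at x = 0 and x = 7/2, so u ∈ H^1_0(0, 7/2). Differentiate via the product rule and integrate the resulting polynomials term by term.
  ∫_0^7/2 u² dx = ∫_0^7/2 (x^8 - 14*x^7 + 147*x^6/2 - 343*x^5/2 + 2401*x^4/16) dx. Term by term:
    ∫_0^7/2 x^8 dx = 40353607/4608;  ∫_0^7/2 -14*x^7 dx = -40353607/1024;  ∫_0^7/2 147*x^6/2 dx = 17294403/256;
    ∫_0^7/2 -343*x^5/2 dx = -40353607/768;  ∫_0^7/2 2401*x^4/16 dx = 40353607/2560.
  Sum: 40353607/4608 − 40353607/1024 + 17294403/256 − 40353607/768 + 40353607/2560 = 5764801/46080.
  ∫_0^7/2 (u')² dx = ∫_0^7/2 (16*x^6 - 168*x^5 + 637*x^4 - 1029*x^3 + 2401*x^2/4) dx. Term by term:
    ∫_0^7/2 16*x^6 dx = 117649/8;  ∫_0^7/2 -168*x^5 dx = -823543/16;  ∫_0^7/2 637*x^4 dx = 10706059/160;
    ∫_0^7/2 -1029*x^3 dx = -2470629/64;  ∫_0^7/2 2401*x^2/4 dx = 823543/96.
  Sum: 117649/8 − 823543/16 + 10706059/160 − 2470629/64 + 823543/96 = 117649/960.
∫_0^7/2 u² dx = 5764801/46080, so ||u||_L² = 2401*sqrt(5)/480.
∫_0^7/2 (u')² dx = 117649/960, so ||u'||_L² = 343*sqrt(15)/120.
Ratio ||u||_L² / ||u'||_L² = 7*sqrt(3)/12.
Sharp Poincaré constant on H^1_0(0, 7/2) is C_P = L/π = 7/(2*π), achieved by sin(2*π/7·x).
A polynomial bump cannot attain the sharp Poincaré constant (only the first sine eigenfunction does), so the ratio is strictly less than C_P, consistent with ||u||_L² ≤ C_P ||u'||_L².
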